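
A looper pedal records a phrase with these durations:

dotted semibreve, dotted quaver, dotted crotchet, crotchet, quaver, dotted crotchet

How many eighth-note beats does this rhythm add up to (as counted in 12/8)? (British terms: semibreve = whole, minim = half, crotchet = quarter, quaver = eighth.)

22.5

One eighth-note beat = 2 sixteenth notes.
Convert each value to sixteenth notes: dotted semibreve = 24; dotted quaver = 3; dotted crotchet = 6; crotchet = 4; quaver = 2; dotted crotchet = 6.
Altogether 24 + 3 + 6 + 4 + 2 + 6 = 45.
45 ÷ 2 = 22.5 beats.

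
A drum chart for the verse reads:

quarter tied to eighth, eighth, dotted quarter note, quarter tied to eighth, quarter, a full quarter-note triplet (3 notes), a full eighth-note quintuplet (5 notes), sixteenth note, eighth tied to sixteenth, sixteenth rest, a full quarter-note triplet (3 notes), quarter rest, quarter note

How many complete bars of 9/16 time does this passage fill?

One bar of 9/16 = 9 sixteenth notes.
In sixteenth notes: quarter tied to eighth (quarter + eighth) = 6; eighth = 2; dotted quarter note = 6; quarter tied to eighth (quarter + eighth) = 6; quarter = 4; a full quarter-note triplet (3 notes) (three triplet quarters span one half) = 8; a full eighth-note quintuplet (5 notes) (five quintuplet eighths span one half) = 8; sixteenth note = 1; eighth tied to sixteenth (eighth + sixteenth) = 3; sixteenth rest = 1; a full quarter-note triplet (3 notes) (three triplet quarters span one half) = 8; quarter rest = 4; quarter note = 4.
Adding: 6 + 2 + 6 + 6 + 4 + 8 + 8 + 1 + 3 + 1 + 8 + 4 + 4 = 61.
61 ÷ 9 = 6 complete bars with 7 left over.

6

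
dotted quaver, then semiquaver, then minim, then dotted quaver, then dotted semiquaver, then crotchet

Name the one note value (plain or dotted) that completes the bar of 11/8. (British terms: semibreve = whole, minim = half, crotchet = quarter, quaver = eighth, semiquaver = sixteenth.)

dotted sixteenth note

The bar of 11/8 = 44 thirty-second notes.
Each duration in thirty-second notes: dotted quaver = 6; semiquaver = 2; minim = 16; dotted quaver = 6; dotted semiquaver = 3; crotchet = 8.
Total: 6 + 2 + 16 + 6 + 3 + 8 = 41.
Remaining: 44 − 41 = 3 thirty-second notes, which is a dotted sixteenth note.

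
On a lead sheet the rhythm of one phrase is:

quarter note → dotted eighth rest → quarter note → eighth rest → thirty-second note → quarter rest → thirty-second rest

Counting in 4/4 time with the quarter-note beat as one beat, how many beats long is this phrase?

One quarter-note beat = 8 thirty-second notes.
Working in thirty-second notes: quarter note = 8; dotted eighth rest = 6; quarter note = 8; eighth rest = 4; thirty-second note = 1; quarter rest = 8; thirty-second rest = 1.
Adding: 8 + 6 + 8 + 4 + 1 + 8 + 1 = 36.
36 ÷ 8 = 4.5 beats.

4.5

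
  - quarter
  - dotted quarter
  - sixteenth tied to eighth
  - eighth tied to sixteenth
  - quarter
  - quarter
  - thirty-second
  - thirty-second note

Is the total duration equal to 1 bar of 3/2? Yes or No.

No

One bar of 3/2 = 48 thirty-second notes.
Working in thirty-second notes: quarter = 8; dotted quarter = 12; sixteenth tied to eighth (sixteenth + eighth) = 6; eighth tied to sixteenth (eighth + sixteenth) = 6; quarter = 8; quarter = 8; thirty-second = 1; thirty-second note = 1.
Sum: 8 + 12 + 6 + 6 + 8 + 8 + 1 + 1 = 50.
50 exceeds 48, so the answer is No.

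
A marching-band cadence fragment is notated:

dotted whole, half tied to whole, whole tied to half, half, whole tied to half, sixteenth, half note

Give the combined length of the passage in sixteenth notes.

Convert each value to sixteenth notes: dotted whole = 24; half tied to whole (half + whole) = 24; whole tied to half (whole + half) = 24; half = 8; whole tied to half (whole + half) = 24; sixteenth = 1; half note = 8.
Adding: 24 + 24 + 24 + 8 + 24 + 1 + 8 = 113 sixteenth notes.

113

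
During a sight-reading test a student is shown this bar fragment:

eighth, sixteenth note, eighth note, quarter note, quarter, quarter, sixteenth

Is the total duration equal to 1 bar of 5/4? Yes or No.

One bar of 5/4 = 20 sixteenth notes.
Convert each value to sixteenth notes: eighth = 2; sixteenth note = 1; eighth note = 2; quarter note = 4; quarter = 4; quarter = 4; sixteenth = 1.
Altogether 2 + 1 + 2 + 4 + 4 + 4 + 1 = 18.
18 falls short of 20, so the answer is No.

No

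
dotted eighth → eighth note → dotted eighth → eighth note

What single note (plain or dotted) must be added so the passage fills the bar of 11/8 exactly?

dotted half note

The bar of 11/8 = 22 sixteenth notes.
Each duration in sixteenth notes: dotted eighth = 3; eighth note = 2; dotted eighth = 3; eighth note = 2.
Adding: 3 + 2 + 3 + 2 = 10.
Remaining: 22 − 10 = 12 sixteenth notes, which is a dotted half note.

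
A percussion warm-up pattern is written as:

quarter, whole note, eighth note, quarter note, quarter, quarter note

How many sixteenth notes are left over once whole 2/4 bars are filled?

2

One bar of 2/4 = 4 eighth notes.
Each duration in eighth notes: quarter = 2; whole note = 8; eighth note = 1; quarter note = 2; quarter = 2; quarter note = 2.
Adding: 2 + 8 + 1 + 2 + 2 + 2 = 17.
17 ÷ 4 = 4 complete bars with 1 eighth note remaining = 2 sixteenth notes.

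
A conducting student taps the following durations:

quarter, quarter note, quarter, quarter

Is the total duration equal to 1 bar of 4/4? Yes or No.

Yes

One bar of 4/4 = 4 quarter notes.
Working in quarter notes: quarter = 1; quarter note = 1; quarter = 1; quarter = 1.
Sum: 1 + 1 + 1 + 1 = 4.
4 equals 4, so the answer is Yes.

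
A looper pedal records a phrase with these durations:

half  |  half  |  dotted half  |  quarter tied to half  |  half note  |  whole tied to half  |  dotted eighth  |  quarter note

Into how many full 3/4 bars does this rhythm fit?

6

One bar of 3/4 = 12 sixteenth notes.
Each duration in sixteenth notes: half = 8; half = 8; dotted half = 12; quarter tied to half (quarter + half) = 12; half note = 8; whole tied to half (whole + half) = 24; dotted eighth = 3; quarter note = 4.
Sum: 8 + 8 + 12 + 12 + 8 + 24 + 3 + 4 = 79.
79 ÷ 12 = 6 complete bars with 7 left over.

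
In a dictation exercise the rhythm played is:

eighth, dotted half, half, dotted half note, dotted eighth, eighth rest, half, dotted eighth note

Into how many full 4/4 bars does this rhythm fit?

3

One bar of 4/4 = 16 sixteenth notes.
Convert each value to sixteenth notes: eighth = 2; dotted half = 12; half = 8; dotted half note = 12; dotted eighth = 3; eighth rest = 2; half = 8; dotted eighth note = 3.
Altogether 2 + 12 + 8 + 12 + 3 + 2 + 8 + 3 = 50.
50 ÷ 16 = 3 complete bars with 2 left over.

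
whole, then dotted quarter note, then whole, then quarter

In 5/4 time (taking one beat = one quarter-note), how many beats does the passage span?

10.5

One quarter-note beat = 2 eighth notes.
Working in eighth notes: whole = 8; dotted quarter note = 3; whole = 8; quarter = 2.
Sum: 8 + 3 + 8 + 2 = 21.
21 ÷ 2 = 10.5 beats.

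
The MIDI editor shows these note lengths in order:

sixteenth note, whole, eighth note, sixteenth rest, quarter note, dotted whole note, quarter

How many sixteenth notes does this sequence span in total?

52

Each duration in sixteenth notes: sixteenth note = 1; whole = 16; eighth note = 2; sixteenth rest = 1; quarter note = 4; dotted whole note = 24; quarter = 4.
Sum: 1 + 16 + 2 + 1 + 4 + 24 + 4 = 52 sixteenth notes.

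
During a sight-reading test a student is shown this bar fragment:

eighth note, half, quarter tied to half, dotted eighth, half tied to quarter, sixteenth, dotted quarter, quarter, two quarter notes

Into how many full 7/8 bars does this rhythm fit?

4

One bar of 7/8 = 14 sixteenth notes.
Convert each value to sixteenth notes: eighth note = 2; half = 8; quarter tied to half (quarter + half) = 12; dotted eighth = 3; half tied to quarter (half + quarter) = 12; sixteenth = 1; dotted quarter = 6; quarter = 4; quarter note = 4; quarter note = 4.
Sum: 2 + 8 + 12 + 3 + 12 + 1 + 6 + 4 + 4 + 4 = 56.
56 ÷ 14 = 4 complete bars with 0 left over.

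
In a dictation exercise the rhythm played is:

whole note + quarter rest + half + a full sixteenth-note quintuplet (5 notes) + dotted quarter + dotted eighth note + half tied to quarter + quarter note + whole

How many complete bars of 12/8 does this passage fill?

3

One bar of 12/8 = 24 sixteenth notes.
Convert each value to sixteenth notes: whole note = 16; quarter rest = 4; half = 8; a full sixteenth-note quintuplet (5 notes) (five quintuplet sixteenths span one quarter) = 4; dotted quarter = 6; dotted eighth note = 3; half tied to quarter (half + quarter) = 12; quarter note = 4; whole = 16.
Altogether 16 + 4 + 8 + 4 + 6 + 3 + 12 + 4 + 16 = 73.
73 ÷ 24 = 3 complete bars with 1 left over.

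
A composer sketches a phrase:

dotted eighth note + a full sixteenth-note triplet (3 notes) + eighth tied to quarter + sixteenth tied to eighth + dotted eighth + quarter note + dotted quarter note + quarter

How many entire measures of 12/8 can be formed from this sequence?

One bar of 12/8 = 24 sixteenth notes.
In sixteenth notes: dotted eighth note = 3; a full sixteenth-note triplet (3 notes) (three triplet sixteenths span one eighth) = 2; eighth tied to quarter (eighth + quarter) = 6; sixteenth tied to eighth (sixteenth + eighth) = 3; dotted eighth = 3; quarter note = 4; dotted quarter note = 6; quarter = 4.
Sum: 3 + 2 + 6 + 3 + 3 + 4 + 6 + 4 = 31.
31 ÷ 24 = 1 complete bar with 7 left over.

1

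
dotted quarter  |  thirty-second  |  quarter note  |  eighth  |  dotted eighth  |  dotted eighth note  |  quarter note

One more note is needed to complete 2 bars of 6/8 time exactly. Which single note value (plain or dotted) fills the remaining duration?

dotted sixteenth note

2 bars of 6/8 = 48 thirty-second notes.
In thirty-second notes: dotted quarter = 12; thirty-second = 1; quarter note = 8; eighth = 4; dotted eighth = 6; dotted eighth note = 6; quarter note = 8.
Sum: 12 + 1 + 8 + 4 + 6 + 6 + 8 = 45.
Remaining: 48 − 45 = 3 thirty-second notes, which is a dotted sixteenth note.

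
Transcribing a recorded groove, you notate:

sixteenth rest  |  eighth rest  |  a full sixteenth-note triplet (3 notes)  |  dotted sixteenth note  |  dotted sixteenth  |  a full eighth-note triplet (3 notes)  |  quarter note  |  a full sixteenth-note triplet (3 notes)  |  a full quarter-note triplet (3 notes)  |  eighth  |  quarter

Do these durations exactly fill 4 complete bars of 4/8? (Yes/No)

One bar of 4/8 = 16 thirty-second notes, so 4 bars = 64.
Express everything in thirty-second notes: sixteenth rest = 2; eighth rest = 4; a full sixteenth-note triplet (3 notes) (three triplet sixteenths span one eighth) = 4; dotted sixteenth note = 3; dotted sixteenth = 3; a full eighth-note triplet (3 notes) (three triplet eighths span one quarter) = 8; quarter note = 8; a full sixteenth-note triplet (3 notes) (three triplet sixteenths span one eighth) = 4; a full quarter-note triplet (3 notes) (three triplet quarters span one half) = 16; eighth = 4; quarter = 8.
Adding: 2 + 4 + 4 + 3 + 3 + 8 + 8 + 4 + 16 + 4 + 8 = 64.
64 equals 64, so the answer is Yes.

Yes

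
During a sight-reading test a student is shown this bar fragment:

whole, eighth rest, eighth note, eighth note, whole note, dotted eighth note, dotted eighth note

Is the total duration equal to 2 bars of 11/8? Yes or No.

Yes

One bar of 11/8 = 22 sixteenth notes, so 2 bars = 44.
Each duration in sixteenth notes: whole = 16; eighth rest = 2; eighth note = 2; eighth note = 2; whole note = 16; dotted eighth note = 3; dotted eighth note = 3.
Altogether 16 + 2 + 2 + 2 + 16 + 3 + 3 = 44.
44 equals 44, so the answer is Yes.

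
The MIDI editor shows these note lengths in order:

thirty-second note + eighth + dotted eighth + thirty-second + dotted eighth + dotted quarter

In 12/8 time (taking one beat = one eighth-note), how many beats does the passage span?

One eighth-note beat = 4 thirty-second notes.
In thirty-second notes: thirty-second note = 1; eighth = 4; dotted eighth = 6; thirty-second = 1; dotted eighth = 6; dotted quarter = 12.
Total: 1 + 4 + 6 + 1 + 6 + 12 = 30.
30 ÷ 4 = 7.5 beats.

7.5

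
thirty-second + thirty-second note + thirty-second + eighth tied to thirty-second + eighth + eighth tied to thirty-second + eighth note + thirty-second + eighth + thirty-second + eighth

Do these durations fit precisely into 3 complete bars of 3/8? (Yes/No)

One bar of 3/8 = 12 thirty-second notes, so 3 bars = 36.
Each duration in thirty-second notes: thirty-second = 1; thirty-second note = 1; thirty-second = 1; eighth tied to thirty-second (eighth + thirty-second) = 5; eighth = 4; eighth tied to thirty-second (eighth + thirty-second) = 5; eighth note = 4; thirty-second = 1; eighth = 4; thirty-second = 1; eighth = 4.
Altogether 1 + 1 + 1 + 5 + 4 + 5 + 4 + 1 + 4 + 1 + 4 = 31.
31 falls short of 36, so the answer is No.

No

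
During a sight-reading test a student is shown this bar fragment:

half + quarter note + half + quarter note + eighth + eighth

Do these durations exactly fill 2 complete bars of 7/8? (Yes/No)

One bar of 7/8 = 7 eighth notes, so 2 bars = 14.
Each duration in eighth notes: half = 4; quarter note = 2; half = 4; quarter note = 2; eighth = 1; eighth = 1.
Sum: 4 + 2 + 4 + 2 + 1 + 1 = 14.
14 equals 14, so the answer is Yes.

Yes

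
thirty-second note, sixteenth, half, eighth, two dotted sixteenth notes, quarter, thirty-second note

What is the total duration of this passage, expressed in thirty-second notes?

In thirty-second notes: thirty-second note = 1; sixteenth = 2; half = 16; eighth = 4; dotted sixteenth note = 3; dotted sixteenth note = 3; quarter = 8; thirty-second note = 1.
Sum: 1 + 2 + 16 + 4 + 3 + 3 + 8 + 1 = 38 thirty-second notes.

38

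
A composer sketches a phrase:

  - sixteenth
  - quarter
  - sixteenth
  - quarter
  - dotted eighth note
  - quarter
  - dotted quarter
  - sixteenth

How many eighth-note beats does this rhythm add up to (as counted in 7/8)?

12

One eighth-note beat = 2 sixteenth notes.
Express everything in sixteenth notes: sixteenth = 1; quarter = 4; sixteenth = 1; quarter = 4; dotted eighth note = 3; quarter = 4; dotted quarter = 6; sixteenth = 1.
Altogether 1 + 4 + 1 + 4 + 3 + 4 + 6 + 1 = 24.
24 ÷ 2 = 12 beats.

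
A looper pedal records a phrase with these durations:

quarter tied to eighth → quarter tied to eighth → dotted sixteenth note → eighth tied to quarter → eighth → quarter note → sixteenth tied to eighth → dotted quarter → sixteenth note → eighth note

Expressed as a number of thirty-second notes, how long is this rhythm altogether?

Working in thirty-second notes: quarter tied to eighth (quarter + eighth) = 12; quarter tied to eighth (quarter + eighth) = 12; dotted sixteenth note = 3; eighth tied to quarter (eighth + quarter) = 12; eighth = 4; quarter note = 8; sixteenth tied to eighth (sixteenth + eighth) = 6; dotted quarter = 12; sixteenth note = 2; eighth note = 4.
Adding: 12 + 12 + 3 + 12 + 4 + 8 + 6 + 12 + 2 + 4 = 75 thirty-second notes.

75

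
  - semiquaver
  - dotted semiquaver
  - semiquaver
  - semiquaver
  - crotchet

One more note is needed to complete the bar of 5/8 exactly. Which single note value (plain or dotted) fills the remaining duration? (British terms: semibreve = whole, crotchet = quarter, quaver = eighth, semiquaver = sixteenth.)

The bar of 5/8 = 20 thirty-second notes.
Working in thirty-second notes: semiquaver = 2; dotted semiquaver = 3; semiquaver = 2; semiquaver = 2; crotchet = 8.
Sum: 2 + 3 + 2 + 2 + 8 = 17.
Remaining: 20 − 17 = 3 thirty-second notes, which is a dotted sixteenth note.

dotted sixteenth note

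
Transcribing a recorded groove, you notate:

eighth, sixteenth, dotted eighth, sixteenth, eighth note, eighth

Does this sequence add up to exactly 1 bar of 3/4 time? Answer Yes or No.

No

One bar of 3/4 = 12 sixteenth notes.
In sixteenth notes: eighth = 2; sixteenth = 1; dotted eighth = 3; sixteenth = 1; eighth note = 2; eighth = 2.
Total: 2 + 1 + 3 + 1 + 2 + 2 = 11.
11 falls short of 12, so the answer is No.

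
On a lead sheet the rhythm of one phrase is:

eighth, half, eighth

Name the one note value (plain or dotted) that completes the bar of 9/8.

The bar of 9/8 = 9 eighth notes.
Express everything in eighth notes: eighth = 1; half = 4; eighth = 1.
Sum: 1 + 4 + 1 = 6.
Remaining: 9 − 6 = 3 eighth notes, which is a dotted quarter note.

dotted quarter note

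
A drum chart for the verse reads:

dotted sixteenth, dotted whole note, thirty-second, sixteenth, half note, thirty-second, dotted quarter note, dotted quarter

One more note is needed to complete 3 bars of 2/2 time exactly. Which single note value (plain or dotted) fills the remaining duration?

3 bars of 2/2 = 96 thirty-second notes.
Working in thirty-second notes: dotted sixteenth = 3; dotted whole note = 48; thirty-second = 1; sixteenth = 2; half note = 16; thirty-second = 1; dotted quarter note = 12; dotted quarter = 12.
Adding: 3 + 48 + 1 + 2 + 16 + 1 + 12 + 12 = 95.
Remaining: 96 − 95 = 1 thirty-second note, which is a thirty-second note.

thirty-second note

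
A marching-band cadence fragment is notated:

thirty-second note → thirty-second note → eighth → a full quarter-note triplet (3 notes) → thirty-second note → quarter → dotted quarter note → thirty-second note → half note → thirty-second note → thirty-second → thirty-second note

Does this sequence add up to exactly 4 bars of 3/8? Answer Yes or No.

One bar of 3/8 = 12 thirty-second notes, so 4 bars = 48.
Convert each value to thirty-second notes: thirty-second note = 1; thirty-second note = 1; eighth = 4; a full quarter-note triplet (3 notes) (three triplet quarters span one half) = 16; thirty-second note = 1; quarter = 8; dotted quarter note = 12; thirty-second note = 1; half note = 16; thirty-second note = 1; thirty-second = 1; thirty-second note = 1.
Sum: 1 + 1 + 4 + 16 + 1 + 8 + 12 + 1 + 16 + 1 + 1 + 1 = 63.
63 exceeds 48, so the answer is No.

No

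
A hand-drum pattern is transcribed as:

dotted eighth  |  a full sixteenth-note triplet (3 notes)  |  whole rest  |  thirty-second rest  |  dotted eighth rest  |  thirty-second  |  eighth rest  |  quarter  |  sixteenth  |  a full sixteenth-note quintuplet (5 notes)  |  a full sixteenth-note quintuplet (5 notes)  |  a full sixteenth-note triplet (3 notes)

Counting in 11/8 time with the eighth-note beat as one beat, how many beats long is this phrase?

One eighth-note beat = 4 thirty-second notes.
In thirty-second notes: dotted eighth = 6; a full sixteenth-note triplet (3 notes) (three triplet sixteenths span one eighth) = 4; whole rest = 32; thirty-second rest = 1; dotted eighth rest = 6; thirty-second = 1; eighth rest = 4; quarter = 8; sixteenth = 2; a full sixteenth-note quintuplet (5 notes) (five quintuplet sixteenths span one quarter) = 8; a full sixteenth-note quintuplet (5 notes) (five quintuplet sixteenths span one quarter) = 8; a full sixteenth-note triplet (3 notes) (three triplet sixteenths span one eighth) = 4.
Total: 6 + 4 + 32 + 1 + 6 + 1 + 4 + 8 + 2 + 8 + 8 + 4 = 84.
84 ÷ 4 = 21 beats.

21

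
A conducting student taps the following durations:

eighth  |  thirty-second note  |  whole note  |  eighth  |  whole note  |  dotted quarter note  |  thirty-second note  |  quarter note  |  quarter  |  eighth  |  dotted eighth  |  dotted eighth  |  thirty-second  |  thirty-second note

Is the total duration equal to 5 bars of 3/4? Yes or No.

Yes

One bar of 3/4 = 24 thirty-second notes, so 5 bars = 120.
Each duration in thirty-second notes: eighth = 4; thirty-second note = 1; whole note = 32; eighth = 4; whole note = 32; dotted quarter note = 12; thirty-second note = 1; quarter note = 8; quarter = 8; eighth = 4; dotted eighth = 6; dotted eighth = 6; thirty-second = 1; thirty-second note = 1.
Altogether 4 + 1 + 32 + 4 + 32 + 12 + 1 + 8 + 8 + 4 + 6 + 6 + 1 + 1 = 120.
120 equals 120, so the answer is Yes.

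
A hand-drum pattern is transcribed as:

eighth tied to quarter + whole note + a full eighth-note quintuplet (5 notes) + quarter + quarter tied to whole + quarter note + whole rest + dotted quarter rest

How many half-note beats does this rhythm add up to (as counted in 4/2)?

One half-note beat = 4 eighth notes.
Convert each value to eighth notes: eighth tied to quarter (eighth + quarter) = 3; whole note = 8; a full eighth-note quintuplet (5 notes) (five quintuplet eighths span one half) = 4; quarter = 2; quarter tied to whole (quarter + whole) = 10; quarter note = 2; whole rest = 8; dotted quarter rest = 3.
Total: 3 + 8 + 4 + 2 + 10 + 2 + 8 + 3 = 40.
40 ÷ 4 = 10 beats.

10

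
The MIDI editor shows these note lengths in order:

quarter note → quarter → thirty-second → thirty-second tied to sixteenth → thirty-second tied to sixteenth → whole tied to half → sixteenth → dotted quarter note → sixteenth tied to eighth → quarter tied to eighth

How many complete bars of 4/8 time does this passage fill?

6

One bar of 4/8 = 16 thirty-second notes.
Express everything in thirty-second notes: quarter note = 8; quarter = 8; thirty-second = 1; thirty-second tied to sixteenth (thirty-second + sixteenth) = 3; thirty-second tied to sixteenth (thirty-second + sixteenth) = 3; whole tied to half (whole + half) = 48; sixteenth = 2; dotted quarter note = 12; sixteenth tied to eighth (sixteenth + eighth) = 6; quarter tied to eighth (quarter + eighth) = 12.
Altogether 8 + 8 + 1 + 3 + 3 + 48 + 2 + 12 + 6 + 12 = 103.
103 ÷ 16 = 6 complete bars with 7 left over.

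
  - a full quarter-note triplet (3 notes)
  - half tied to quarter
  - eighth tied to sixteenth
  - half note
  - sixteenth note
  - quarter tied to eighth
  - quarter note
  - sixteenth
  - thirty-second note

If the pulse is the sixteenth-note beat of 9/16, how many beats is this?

One sixteenth-note beat = 2 thirty-second notes.
Each duration in thirty-second notes: a full quarter-note triplet (3 notes) (three triplet quarters span one half) = 16; half tied to quarter (half + quarter) = 24; eighth tied to sixteenth (eighth + sixteenth) = 6; half note = 16; sixteenth note = 2; quarter tied to eighth (quarter + eighth) = 12; quarter note = 8; sixteenth = 2; thirty-second note = 1.
Sum: 16 + 24 + 6 + 16 + 2 + 12 + 8 + 2 + 1 = 87.
87 ÷ 2 = 43.5 beats.

43.5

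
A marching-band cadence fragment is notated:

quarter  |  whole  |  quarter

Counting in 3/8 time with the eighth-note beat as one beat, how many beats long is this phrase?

One eighth-note beat = 2 sixteenth notes.
Working in sixteenth notes: quarter = 4; whole = 16; quarter = 4.
Sum: 4 + 16 + 4 = 24.
24 ÷ 2 = 12 beats.

12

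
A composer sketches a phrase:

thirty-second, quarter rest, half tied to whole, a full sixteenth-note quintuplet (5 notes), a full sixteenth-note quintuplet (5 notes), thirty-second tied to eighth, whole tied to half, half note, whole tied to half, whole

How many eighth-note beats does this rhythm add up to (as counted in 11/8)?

One eighth-note beat = 4 thirty-second notes.
Convert each value to thirty-second notes: thirty-second = 1; quarter rest = 8; half tied to whole (half + whole) = 48; a full sixteenth-note quintuplet (5 notes) (five quintuplet sixteenths span one quarter) = 8; a full sixteenth-note quintuplet (5 notes) (five quintuplet sixteenths span one quarter) = 8; thirty-second tied to eighth (thirty-second + eighth) = 5; whole tied to half (whole + half) = 48; half note = 16; whole tied to half (whole + half) = 48; whole = 32.
Adding: 1 + 8 + 48 + 8 + 8 + 5 + 48 + 16 + 48 + 32 = 222.
222 ÷ 4 = 55.5 beats.

55.5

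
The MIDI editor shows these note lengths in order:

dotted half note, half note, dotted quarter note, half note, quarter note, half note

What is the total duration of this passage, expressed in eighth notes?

23

Working in eighth notes: dotted half note = 6; half note = 4; dotted quarter note = 3; half note = 4; quarter note = 2; half note = 4.
Adding: 6 + 4 + 3 + 4 + 2 + 4 = 23 eighth notes.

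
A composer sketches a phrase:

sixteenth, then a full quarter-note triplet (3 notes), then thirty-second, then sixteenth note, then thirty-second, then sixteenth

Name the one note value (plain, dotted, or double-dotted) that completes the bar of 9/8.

dotted quarter note

The bar of 9/8 = 36 thirty-second notes.
Each duration in thirty-second notes: sixteenth = 2; a full quarter-note triplet (3 notes) (three triplet quarters span one half) = 16; thirty-second = 1; sixteenth note = 2; thirty-second = 1; sixteenth = 2.
Adding: 2 + 16 + 1 + 2 + 1 + 2 = 24.
Remaining: 36 − 24 = 12 thirty-second notes, which is a dotted quarter note.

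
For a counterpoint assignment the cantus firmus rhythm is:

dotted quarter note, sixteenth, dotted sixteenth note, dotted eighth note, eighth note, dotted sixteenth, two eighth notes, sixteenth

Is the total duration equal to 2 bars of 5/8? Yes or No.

One bar of 5/8 = 20 thirty-second notes, so 2 bars = 40.
Express everything in thirty-second notes: dotted quarter note = 12; sixteenth = 2; dotted sixteenth note = 3; dotted eighth note = 6; eighth note = 4; dotted sixteenth = 3; eighth note = 4; eighth note = 4; sixteenth = 2.
Sum: 12 + 2 + 3 + 6 + 4 + 3 + 4 + 4 + 2 = 40.
40 equals 40, so the answer is Yes.

Yes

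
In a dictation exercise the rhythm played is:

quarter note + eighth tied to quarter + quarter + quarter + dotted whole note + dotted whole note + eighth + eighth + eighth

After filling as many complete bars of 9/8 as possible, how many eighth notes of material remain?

One bar of 9/8 = 9 eighth notes.
In eighth notes: quarter note = 2; eighth tied to quarter (eighth + quarter) = 3; quarter = 2; quarter = 2; dotted whole note = 12; dotted whole note = 12; eighth = 1; eighth = 1; eighth = 1.
Total: 2 + 3 + 2 + 2 + 12 + 12 + 1 + 1 + 1 = 36.
36 ÷ 9 = 4 complete bars with 0 eighth notes remaining.

0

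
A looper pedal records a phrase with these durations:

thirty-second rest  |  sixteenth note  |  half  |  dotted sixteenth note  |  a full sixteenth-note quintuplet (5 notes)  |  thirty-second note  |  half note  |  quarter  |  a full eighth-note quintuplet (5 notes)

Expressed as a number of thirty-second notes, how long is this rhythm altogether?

71

Working in thirty-second notes: thirty-second rest = 1; sixteenth note = 2; half = 16; dotted sixteenth note = 3; a full sixteenth-note quintuplet (5 notes) (five quintuplet sixteenths span one quarter) = 8; thirty-second note = 1; half note = 16; quarter = 8; a full eighth-note quintuplet (5 notes) (five quintuplet eighths span one half) = 16.
Sum: 1 + 2 + 16 + 3 + 8 + 1 + 16 + 8 + 16 = 71 thirty-second notes.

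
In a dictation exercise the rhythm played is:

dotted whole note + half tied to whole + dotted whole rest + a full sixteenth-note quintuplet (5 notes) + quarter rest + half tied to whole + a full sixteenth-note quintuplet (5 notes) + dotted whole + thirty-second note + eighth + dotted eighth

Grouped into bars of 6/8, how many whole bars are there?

One bar of 6/8 = 24 thirty-second notes.
In thirty-second notes: dotted whole note = 48; half tied to whole (half + whole) = 48; dotted whole rest = 48; a full sixteenth-note quintuplet (5 notes) (five quintuplet sixteenths span one quarter) = 8; quarter rest = 8; half tied to whole (half + whole) = 48; a full sixteenth-note quintuplet (5 notes) (five quintuplet sixteenths span one quarter) = 8; dotted whole = 48; thirty-second note = 1; eighth = 4; dotted eighth = 6.
Adding: 48 + 48 + 48 + 8 + 8 + 48 + 8 + 48 + 1 + 4 + 6 = 275.
275 ÷ 24 = 11 complete bars with 11 left over.

11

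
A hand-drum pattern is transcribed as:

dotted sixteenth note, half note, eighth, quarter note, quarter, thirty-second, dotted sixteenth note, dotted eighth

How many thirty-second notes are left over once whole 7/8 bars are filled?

One bar of 7/8 = 28 thirty-second notes.
Working in thirty-second notes: dotted sixteenth note = 3; half note = 16; eighth = 4; quarter note = 8; quarter = 8; thirty-second = 1; dotted sixteenth note = 3; dotted eighth = 6.
Adding: 3 + 16 + 4 + 8 + 8 + 1 + 3 + 6 = 49.
49 ÷ 28 = 1 complete bar with 21 thirty-second notes remaining.

21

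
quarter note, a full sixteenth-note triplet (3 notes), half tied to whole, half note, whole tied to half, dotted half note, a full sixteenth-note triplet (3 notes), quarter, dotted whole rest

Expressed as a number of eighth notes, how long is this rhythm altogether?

52

In eighth notes: quarter note = 2; a full sixteenth-note triplet (3 notes) (three triplet sixteenths span one eighth) = 1; half tied to whole (half + whole) = 12; half note = 4; whole tied to half (whole + half) = 12; dotted half note = 6; a full sixteenth-note triplet (3 notes) (three triplet sixteenths span one eighth) = 1; quarter = 2; dotted whole rest = 12.
Adding: 2 + 1 + 12 + 4 + 12 + 6 + 1 + 2 + 12 = 52 eighth notes.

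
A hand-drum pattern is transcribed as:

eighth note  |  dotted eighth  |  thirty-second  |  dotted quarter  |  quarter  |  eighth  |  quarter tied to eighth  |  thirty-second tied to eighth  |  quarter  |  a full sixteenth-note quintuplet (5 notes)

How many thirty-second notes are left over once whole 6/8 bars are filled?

One bar of 6/8 = 24 thirty-second notes.
Convert each value to thirty-second notes: eighth note = 4; dotted eighth = 6; thirty-second = 1; dotted quarter = 12; quarter = 8; eighth = 4; quarter tied to eighth (quarter + eighth) = 12; thirty-second tied to eighth (thirty-second + eighth) = 5; quarter = 8; a full sixteenth-note quintuplet (5 notes) (five quintuplet sixteenths span one quarter) = 8.
Total: 4 + 6 + 1 + 12 + 8 + 4 + 12 + 5 + 8 + 8 = 68.
68 ÷ 24 = 2 complete bars with 20 thirty-second notes remaining.

20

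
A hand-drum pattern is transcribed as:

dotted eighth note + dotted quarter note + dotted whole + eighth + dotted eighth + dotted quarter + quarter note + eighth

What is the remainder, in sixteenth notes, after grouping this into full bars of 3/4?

One bar of 3/4 = 12 sixteenth notes.
Convert each value to sixteenth notes: dotted eighth note = 3; dotted quarter note = 6; dotted whole = 24; eighth = 2; dotted eighth = 3; dotted quarter = 6; quarter note = 4; eighth = 2.
Altogether 3 + 6 + 24 + 2 + 3 + 6 + 4 + 2 = 50.
50 ÷ 12 = 4 complete bars with 2 sixteenth notes remaining.

2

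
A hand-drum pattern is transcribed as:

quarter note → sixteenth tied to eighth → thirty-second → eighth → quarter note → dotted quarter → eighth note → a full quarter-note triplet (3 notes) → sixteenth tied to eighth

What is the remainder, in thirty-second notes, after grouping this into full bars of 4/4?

One bar of 4/4 = 32 thirty-second notes.
In thirty-second notes: quarter note = 8; sixteenth tied to eighth (sixteenth + eighth) = 6; thirty-second = 1; eighth = 4; quarter note = 8; dotted quarter = 12; eighth note = 4; a full quarter-note triplet (3 notes) (three triplet quarters span one half) = 16; sixteenth tied to eighth (sixteenth + eighth) = 6.
Altogether 8 + 6 + 1 + 4 + 8 + 12 + 4 + 16 + 6 = 65.
65 ÷ 32 = 2 complete bars with 1 thirty-second note remaining.

1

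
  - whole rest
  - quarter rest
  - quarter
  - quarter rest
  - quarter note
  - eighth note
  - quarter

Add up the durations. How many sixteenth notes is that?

Each duration in sixteenth notes: whole rest = 16; quarter rest = 4; quarter = 4; quarter rest = 4; quarter note = 4; eighth note = 2; quarter = 4.
Sum: 16 + 4 + 4 + 4 + 4 + 2 + 4 = 38 sixteenth notes.

38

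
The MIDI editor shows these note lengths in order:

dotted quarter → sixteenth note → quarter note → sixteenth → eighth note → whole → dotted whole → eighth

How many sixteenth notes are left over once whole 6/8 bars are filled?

8

One bar of 6/8 = 12 sixteenth notes.
Working in sixteenth notes: dotted quarter = 6; sixteenth note = 1; quarter note = 4; sixteenth = 1; eighth note = 2; whole = 16; dotted whole = 24; eighth = 2.
Total: 6 + 1 + 4 + 1 + 2 + 16 + 24 + 2 = 56.
56 ÷ 12 = 4 complete bars with 8 sixteenth notes remaining.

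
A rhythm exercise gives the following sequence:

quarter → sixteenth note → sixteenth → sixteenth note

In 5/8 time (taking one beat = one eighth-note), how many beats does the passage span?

3.5

One eighth-note beat = 2 sixteenth notes.
Express everything in sixteenth notes: quarter = 4; sixteenth note = 1; sixteenth = 1; sixteenth note = 1.
Altogether 4 + 1 + 1 + 1 = 7.
7 ÷ 2 = 3.5 beats.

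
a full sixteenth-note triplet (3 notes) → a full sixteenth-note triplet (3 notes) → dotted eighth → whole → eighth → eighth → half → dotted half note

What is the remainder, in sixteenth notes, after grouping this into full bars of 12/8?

One bar of 12/8 = 24 sixteenth notes.
Each duration in sixteenth notes: a full sixteenth-note triplet (3 notes) (three triplet sixteenths span one eighth) = 2; a full sixteenth-note triplet (3 notes) (three triplet sixteenths span one eighth) = 2; dotted eighth = 3; whole = 16; eighth = 2; eighth = 2; half = 8; dotted half note = 12.
Sum: 2 + 2 + 3 + 16 + 2 + 2 + 8 + 12 = 47.
47 ÷ 24 = 1 complete bar with 23 sixteenth notes remaining.

23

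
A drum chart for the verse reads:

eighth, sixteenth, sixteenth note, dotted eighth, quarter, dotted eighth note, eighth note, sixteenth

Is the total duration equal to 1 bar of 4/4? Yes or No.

No

One bar of 4/4 = 16 sixteenth notes.
Convert each value to sixteenth notes: eighth = 2; sixteenth = 1; sixteenth note = 1; dotted eighth = 3; quarter = 4; dotted eighth note = 3; eighth note = 2; sixteenth = 1.
Adding: 2 + 1 + 1 + 3 + 4 + 3 + 2 + 1 = 17.
17 exceeds 16, so the answer is No.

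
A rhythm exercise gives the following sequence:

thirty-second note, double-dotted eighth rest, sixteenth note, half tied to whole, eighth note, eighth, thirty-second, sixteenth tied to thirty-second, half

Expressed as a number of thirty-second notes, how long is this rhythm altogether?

86

Each duration in thirty-second notes: thirty-second note = 1; double-dotted eighth rest = 7; sixteenth note = 2; half tied to whole (half + whole) = 48; eighth note = 4; eighth = 4; thirty-second = 1; sixteenth tied to thirty-second (sixteenth + thirty-second) = 3; half = 16.
Altogether 1 + 7 + 2 + 48 + 4 + 4 + 1 + 3 + 16 = 86 thirty-second notes.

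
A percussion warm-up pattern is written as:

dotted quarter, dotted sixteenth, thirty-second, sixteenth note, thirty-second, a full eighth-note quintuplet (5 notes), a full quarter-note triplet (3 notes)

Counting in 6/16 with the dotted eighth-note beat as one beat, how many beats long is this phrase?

One dotted eighth-note beat = 6 thirty-second notes.
Express everything in thirty-second notes: dotted quarter = 12; dotted sixteenth = 3; thirty-second = 1; sixteenth note = 2; thirty-second = 1; a full eighth-note quintuplet (5 notes) (five quintuplet eighths span one half) = 16; a full quarter-note triplet (3 notes) (three triplet quarters span one half) = 16.
Total: 12 + 3 + 1 + 2 + 1 + 16 + 16 = 51.
51 ÷ 6 = 8.5 beats.

8.5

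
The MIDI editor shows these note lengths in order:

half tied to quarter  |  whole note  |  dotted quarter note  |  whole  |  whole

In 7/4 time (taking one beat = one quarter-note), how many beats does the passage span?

One quarter-note beat = 2 eighth notes.
Express everything in eighth notes: half tied to quarter (half + quarter) = 6; whole note = 8; dotted quarter note = 3; whole = 8; whole = 8.
Altogether 6 + 8 + 3 + 8 + 8 = 33.
33 ÷ 2 = 16.5 beats.

16.5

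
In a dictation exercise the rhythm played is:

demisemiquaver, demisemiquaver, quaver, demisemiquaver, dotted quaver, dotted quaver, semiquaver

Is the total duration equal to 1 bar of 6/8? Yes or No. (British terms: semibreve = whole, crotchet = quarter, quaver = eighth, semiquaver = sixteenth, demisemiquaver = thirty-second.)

No

One bar of 6/8 = 24 thirty-second notes.
In thirty-second notes: demisemiquaver = 1; demisemiquaver = 1; quaver = 4; demisemiquaver = 1; dotted quaver = 6; dotted quaver = 6; semiquaver = 2.
Adding: 1 + 1 + 4 + 1 + 6 + 6 + 2 = 21.
21 falls short of 24, so the answer is No.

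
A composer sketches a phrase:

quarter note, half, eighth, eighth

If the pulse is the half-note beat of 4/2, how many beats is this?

One half-note beat = 4 eighth notes.
Each duration in eighth notes: quarter note = 2; half = 4; eighth = 1; eighth = 1.
Total: 2 + 4 + 1 + 1 = 8.
8 ÷ 4 = 2 beats.

2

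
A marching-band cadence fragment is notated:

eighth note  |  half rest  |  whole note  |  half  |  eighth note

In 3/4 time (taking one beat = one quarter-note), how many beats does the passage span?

9

One quarter-note beat = 2 eighth notes.
Each duration in eighth notes: eighth note = 1; half rest = 4; whole note = 8; half = 4; eighth note = 1.
Altogether 1 + 4 + 8 + 4 + 1 = 18.
18 ÷ 2 = 9 beats.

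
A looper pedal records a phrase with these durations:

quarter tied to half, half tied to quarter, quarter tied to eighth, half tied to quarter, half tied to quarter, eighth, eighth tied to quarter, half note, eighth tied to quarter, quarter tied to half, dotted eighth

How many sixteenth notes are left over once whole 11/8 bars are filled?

One bar of 11/8 = 22 sixteenth notes.
In sixteenth notes: quarter tied to half (quarter + half) = 12; half tied to quarter (half + quarter) = 12; quarter tied to eighth (quarter + eighth) = 6; half tied to quarter (half + quarter) = 12; half tied to quarter (half + quarter) = 12; eighth = 2; eighth tied to quarter (eighth + quarter) = 6; half note = 8; eighth tied to quarter (eighth + quarter) = 6; quarter tied to half (quarter + half) = 12; dotted eighth = 3.
Sum: 12 + 12 + 6 + 12 + 12 + 2 + 6 + 8 + 6 + 12 + 3 = 91.
91 ÷ 22 = 4 complete bars with 3 sixteenth notes remaining.

3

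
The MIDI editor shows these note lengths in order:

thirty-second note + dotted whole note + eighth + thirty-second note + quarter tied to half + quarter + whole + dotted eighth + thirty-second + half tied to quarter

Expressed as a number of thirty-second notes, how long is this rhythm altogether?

149

Convert each value to thirty-second notes: thirty-second note = 1; dotted whole note = 48; eighth = 4; thirty-second note = 1; quarter tied to half (quarter + half) = 24; quarter = 8; whole = 32; dotted eighth = 6; thirty-second = 1; half tied to quarter (half + quarter) = 24.
Total: 1 + 48 + 4 + 1 + 24 + 8 + 32 + 6 + 1 + 24 = 149 thirty-second notes.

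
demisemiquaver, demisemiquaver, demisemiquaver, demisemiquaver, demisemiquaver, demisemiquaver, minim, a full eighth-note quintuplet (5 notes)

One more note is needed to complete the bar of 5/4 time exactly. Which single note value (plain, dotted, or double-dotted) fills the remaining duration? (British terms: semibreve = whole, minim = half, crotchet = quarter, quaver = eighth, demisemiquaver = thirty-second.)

The bar of 5/4 = 40 thirty-second notes.
Express everything in thirty-second notes: demisemiquaver = 1; demisemiquaver = 1; demisemiquaver = 1; demisemiquaver = 1; demisemiquaver = 1; demisemiquaver = 1; minim = 16; a full eighth-note quintuplet (5 notes) (five quintuplet eighths span one half) = 16.
Total: 1 + 1 + 1 + 1 + 1 + 1 + 16 + 16 = 38.
Remaining: 40 − 38 = 2 thirty-second notes, which is a sixteenth note.

sixteenth note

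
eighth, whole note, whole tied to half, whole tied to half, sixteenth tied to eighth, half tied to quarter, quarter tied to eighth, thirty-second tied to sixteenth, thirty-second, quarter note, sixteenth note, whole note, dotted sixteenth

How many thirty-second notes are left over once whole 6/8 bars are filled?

7

One bar of 6/8 = 24 thirty-second notes.
In thirty-second notes: eighth = 4; whole note = 32; whole tied to half (whole + half) = 48; whole tied to half (whole + half) = 48; sixteenth tied to eighth (sixteenth + eighth) = 6; half tied to quarter (half + quarter) = 24; quarter tied to eighth (quarter + eighth) = 12; thirty-second tied to sixteenth (thirty-second + sixteenth) = 3; thirty-second = 1; quarter note = 8; sixteenth note = 2; whole note = 32; dotted sixteenth = 3.
Adding: 4 + 32 + 48 + 48 + 6 + 24 + 12 + 3 + 1 + 8 + 2 + 32 + 3 = 223.
223 ÷ 24 = 9 complete bars with 7 thirty-second notes remaining.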